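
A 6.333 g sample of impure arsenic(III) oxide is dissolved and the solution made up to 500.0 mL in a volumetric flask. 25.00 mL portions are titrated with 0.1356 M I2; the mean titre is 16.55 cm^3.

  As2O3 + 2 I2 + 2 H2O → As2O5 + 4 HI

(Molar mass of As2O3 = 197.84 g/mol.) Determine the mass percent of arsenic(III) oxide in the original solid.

n(I2) per titration = 0.01655 × 0.1356 = 2.244 × 10^-3 mol
From the 1:2 ratio, n(As2O3) in each aliquot = 1/2 × 2.244 × 10^-3 = 1.122 × 10^-3 mol
n(As2O3) in the whole flask = 1.122 × 10^-3 × 500.0/25.00 = 0.02244 mol
mass of As2O3 = 0.02244 × 197.84 = 4.440 g
% As2O3 = 4.440 / 6.333 × 100 = 70.11 %

70.11 %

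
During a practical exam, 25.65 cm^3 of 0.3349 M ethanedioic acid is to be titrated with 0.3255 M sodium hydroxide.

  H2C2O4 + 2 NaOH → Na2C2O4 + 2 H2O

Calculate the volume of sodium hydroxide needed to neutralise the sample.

52.78 mL

n(H2C2O4) = 0.02565 L × 0.3349 mol/L = 8.590 × 10^-3 mol
From the 2:1 stoichiometry, n(NaOH) = 2/1 × 8.590 × 10^-3 = 0.01718 mol
V(NaOH) = 0.01718 mol / 0.3255 mol/L = 0.05278 L = 52.78 mL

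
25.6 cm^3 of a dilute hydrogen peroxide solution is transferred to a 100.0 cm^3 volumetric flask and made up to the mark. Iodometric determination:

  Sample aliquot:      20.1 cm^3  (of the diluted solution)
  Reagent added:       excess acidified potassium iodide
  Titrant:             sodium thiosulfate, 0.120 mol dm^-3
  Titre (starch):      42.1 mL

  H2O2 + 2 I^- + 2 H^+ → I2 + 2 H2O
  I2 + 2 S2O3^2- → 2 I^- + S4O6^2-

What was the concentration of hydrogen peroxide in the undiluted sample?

n(S2O3^2-) = 0.0421 × 0.120 = 5.05 × 10^-3 mol
n(I2) = n(S2O3^2-)/2 = 2.53 × 10^-3 mol
n(H2O2) in the aliquot = 2.53 × 10^-3 mol (1:1 ratio)
[H2O2]_dilute = 2.53 × 10^-3 / 0.0201 = 0.126 mol/L
[H2O2]_original = 0.126 × 100.0/25.6 = 0.491 mol/L

0.491 mol/L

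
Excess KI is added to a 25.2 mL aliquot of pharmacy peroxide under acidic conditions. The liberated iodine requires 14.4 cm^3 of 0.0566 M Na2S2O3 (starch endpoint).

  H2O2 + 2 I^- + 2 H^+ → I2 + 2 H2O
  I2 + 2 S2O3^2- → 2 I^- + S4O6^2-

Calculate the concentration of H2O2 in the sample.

0.0162 M

n(S2O3^2-) = 0.0144 × 0.0566 = 8.15 × 10^-4 mol
n(I2) = n(S2O3^2-)/2 = 4.08 × 10^-4 mol
n(H2O2) in the aliquot = 4.08 × 10^-4 mol (1:1 ratio)
[H2O2] = 4.08 × 10^-4 / 0.0252 = 0.0162 mol/L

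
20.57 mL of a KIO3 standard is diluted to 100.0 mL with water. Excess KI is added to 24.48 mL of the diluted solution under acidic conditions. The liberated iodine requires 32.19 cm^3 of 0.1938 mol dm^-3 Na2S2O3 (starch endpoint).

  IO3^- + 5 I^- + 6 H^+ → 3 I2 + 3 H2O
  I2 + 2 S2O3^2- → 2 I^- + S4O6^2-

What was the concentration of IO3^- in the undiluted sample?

n(S2O3^2-) = 0.03219 × 0.1938 = 6.238 × 10^-3 mol
n(I2) = n(S2O3^2-)/2 = 3.119 × 10^-3 mol
From the 1:3 ratio, n(IO3^-) in the aliquot = 1/3 × 3.119 × 10^-3 = 1.040 × 10^-3 mol
[IO3^-]_dilute = 1.040 × 10^-3 / 0.02448 = 0.04247 mol/L
[IO3^-]_original = 0.04247 × 100.0/20.57 = 0.2065 mol/L

0.2065 mol/L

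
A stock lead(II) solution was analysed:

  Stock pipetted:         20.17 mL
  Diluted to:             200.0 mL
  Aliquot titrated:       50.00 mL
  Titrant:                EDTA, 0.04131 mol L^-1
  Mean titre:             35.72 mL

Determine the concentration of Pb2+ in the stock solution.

Pb^2+ + EDTA^4- → [Pb(EDTA)]^2-
n(EDTA) = 0.03572 × 0.04131 = 1.476 × 10^-3 mol
n(Pb2+) in the aliquot = 1.476 × 10^-3 mol (1:1 ratio)
[Pb2+]_dilute = 1.476 × 10^-3 / 0.05000 = 0.02951 mol/L
Dilution factor = 200.0 / 20.17 = 9.916
[Pb2+]_stock = 0.02951 × 9.916 = 0.2926 mol/L

0.2926 mol/L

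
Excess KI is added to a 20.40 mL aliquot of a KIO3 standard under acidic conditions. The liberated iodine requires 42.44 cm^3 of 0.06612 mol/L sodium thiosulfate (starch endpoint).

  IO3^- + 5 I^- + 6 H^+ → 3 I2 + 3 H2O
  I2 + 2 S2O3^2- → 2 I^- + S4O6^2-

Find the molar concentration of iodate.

n(S2O3^2-) = 0.04244 × 0.06612 = 2.806 × 10^-3 mol
n(I2) = n(S2O3^2-)/2 = 1.403 × 10^-3 mol
From the 1:3 ratio, n(IO3^-) in the aliquot = 1/3 × 1.403 × 10^-3 = 4.677 × 10^-4 mol
[IO3^-] = 4.677 × 10^-4 / 0.02040 = 0.02293 mol/L

0.02293 mol/L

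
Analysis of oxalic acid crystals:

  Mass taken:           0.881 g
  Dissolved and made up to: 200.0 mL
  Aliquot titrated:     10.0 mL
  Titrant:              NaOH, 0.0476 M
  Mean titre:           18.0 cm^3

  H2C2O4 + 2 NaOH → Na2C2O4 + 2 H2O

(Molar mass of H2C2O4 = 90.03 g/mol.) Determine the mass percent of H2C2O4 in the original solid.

87.6 %

n(NaOH) per titration = 0.0180 × 0.0476 = 8.57 × 10^-4 mol
From the 1:2 ratio, n(H2C2O4) in each aliquot = 1/2 × 8.57 × 10^-4 = 4.28 × 10^-4 mol
n(H2C2O4) in the whole flask = 4.28 × 10^-4 × 200.0/10.0 = 8.57 × 10^-3 mol
mass of H2C2O4 = 8.57 × 10^-3 × 90.03 = 0.771 g
% H2C2O4 = 0.771 / 0.881 × 100 = 87.6 %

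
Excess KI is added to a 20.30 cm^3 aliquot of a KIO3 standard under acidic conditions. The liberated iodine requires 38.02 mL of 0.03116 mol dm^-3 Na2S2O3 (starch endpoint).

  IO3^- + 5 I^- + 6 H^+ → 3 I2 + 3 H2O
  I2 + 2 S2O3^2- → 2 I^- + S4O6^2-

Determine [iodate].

0.009727 mol/L

n(S2O3^2-) = 0.03802 × 0.03116 = 1.185 × 10^-3 mol
n(I2) = n(S2O3^2-)/2 = 5.924 × 10^-4 mol
From the 1:3 ratio, n(IO3^-) in the aliquot = 1/3 × 5.924 × 10^-4 = 1.975 × 10^-4 mol
[IO3^-] = 1.975 × 10^-4 / 0.02030 = 0.009727 mol/L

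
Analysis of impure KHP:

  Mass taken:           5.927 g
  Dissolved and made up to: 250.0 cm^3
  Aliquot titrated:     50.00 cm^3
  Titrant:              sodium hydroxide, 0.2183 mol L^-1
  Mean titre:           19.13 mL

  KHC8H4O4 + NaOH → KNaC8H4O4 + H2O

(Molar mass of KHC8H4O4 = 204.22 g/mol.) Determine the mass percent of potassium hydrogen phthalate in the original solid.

n(NaOH) per titration = 0.01913 × 0.2183 = 4.176 × 10^-3 mol
n(KHC8H4O4) in each aliquot = 4.176 × 10^-3 mol (1:1 ratio)
n(KHC8H4O4) in the whole flask = 4.176 × 10^-3 × 250.0/50.00 = 0.02088 mol
mass of KHC8H4O4 = 0.02088 × 204.22 = 4.264 g
% KHC8H4O4 = 4.264 / 5.927 × 100 = 71.95 %

71.95 %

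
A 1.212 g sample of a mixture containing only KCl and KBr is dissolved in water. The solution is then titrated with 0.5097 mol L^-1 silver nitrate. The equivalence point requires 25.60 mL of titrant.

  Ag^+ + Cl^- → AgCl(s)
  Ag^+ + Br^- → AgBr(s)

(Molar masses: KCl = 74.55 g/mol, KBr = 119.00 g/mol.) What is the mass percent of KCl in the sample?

47.15 %

n(AgNO3) = 0.02560 × 0.5097 = 0.01305 mol
Let x = n(KCl), y = n(KBr).
Titrant: 1x + 1y = 0.01305;  mass: 74.55x + 119.00y = 1.212
Solving, x = 7.666 × 10^-3 mol, y = 5.382 × 10^-3 mol
mass of KCl = 7.666 × 10^-3 × 74.55 = 0.5715 g
% KCl = 0.5715 / 1.212 × 100 = 47.15 %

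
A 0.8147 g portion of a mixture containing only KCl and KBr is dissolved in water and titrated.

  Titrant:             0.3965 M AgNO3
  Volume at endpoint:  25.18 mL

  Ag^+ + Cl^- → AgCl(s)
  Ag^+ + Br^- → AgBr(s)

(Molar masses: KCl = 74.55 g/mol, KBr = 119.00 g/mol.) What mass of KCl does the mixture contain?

0.6262 g

n(AgNO3) = 0.02518 × 0.3965 = 9.984 × 10^-3 mol
Let x = n(KCl), y = n(KBr).
Titrant: 1x + 1y = 9.984 × 10^-3;  mass: 74.55x + 119.00y = 0.8147
Solving, x = 8.400 × 10^-3 mol, y = 1.584 × 10^-3 mol
mass of KCl = 8.400 × 10^-3 × 74.55 = 0.6262 g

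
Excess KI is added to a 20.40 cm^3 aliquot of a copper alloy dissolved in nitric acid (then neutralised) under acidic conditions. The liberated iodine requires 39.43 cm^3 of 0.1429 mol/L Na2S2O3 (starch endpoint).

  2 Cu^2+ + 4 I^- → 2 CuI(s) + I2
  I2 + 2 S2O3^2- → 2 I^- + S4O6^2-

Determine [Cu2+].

n(S2O3^2-) = 0.03943 × 0.1429 = 5.635 × 10^-3 mol
n(I2) = n(S2O3^2-)/2 = 2.817 × 10^-3 mol
From the 2:1 ratio, n(Cu2+) in the aliquot = 2/1 × 2.817 × 10^-3 = 5.635 × 10^-3 mol
[Cu2+] = 5.635 × 10^-3 / 0.02040 = 0.2762 mol/L

0.2762 mol/L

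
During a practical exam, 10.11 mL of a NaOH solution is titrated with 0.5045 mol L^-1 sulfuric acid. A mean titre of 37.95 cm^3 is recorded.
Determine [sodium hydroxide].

3.787 mol/L

2 NaOH + H2SO4 → Na2SO4 + 2 H2O
n(H2SO4) = 0.03795 L × 0.5045 mol/L = 0.01915 mol
From the 2:1 mole ratio, n(NaOH) = 2/1 × 0.01915 = 0.03829 mol
[NaOH] = 0.03829 mol / 0.01011 L = 3.787 mol/L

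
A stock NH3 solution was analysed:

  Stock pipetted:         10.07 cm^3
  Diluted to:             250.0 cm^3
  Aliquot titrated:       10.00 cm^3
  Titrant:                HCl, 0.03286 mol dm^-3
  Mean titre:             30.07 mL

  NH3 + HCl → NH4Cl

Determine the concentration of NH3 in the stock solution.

2.453 mol/L

n(HCl) = 0.03007 × 0.03286 = 9.881 × 10^-4 mol
n(NH3) in the aliquot = 9.881 × 10^-4 mol (1:1 ratio)
[NH3]_dilute = 9.881 × 10^-4 / 0.01000 = 0.09881 mol/L
Dilution factor = 250.0 / 10.07 = 24.83
[NH3]_stock = 0.09881 × 24.83 = 2.453 mol/L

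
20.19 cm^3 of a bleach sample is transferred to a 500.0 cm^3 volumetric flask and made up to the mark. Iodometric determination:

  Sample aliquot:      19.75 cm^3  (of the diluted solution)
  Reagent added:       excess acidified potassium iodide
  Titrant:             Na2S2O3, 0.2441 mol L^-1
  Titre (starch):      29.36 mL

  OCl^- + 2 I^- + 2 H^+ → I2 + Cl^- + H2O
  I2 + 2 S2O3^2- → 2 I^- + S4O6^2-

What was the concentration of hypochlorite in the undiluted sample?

n(S2O3^2-) = 0.02936 × 0.2441 = 7.167 × 10^-3 mol
n(I2) = n(S2O3^2-)/2 = 3.583 × 10^-3 mol
n(OCl^-) in the aliquot = 3.583 × 10^-3 mol (1:1 ratio)
[OCl^-]_dilute = 3.583 × 10^-3 / 0.01975 = 0.1814 mol/L
[OCl^-]_original = 0.1814 × 500.0/20.19 = 4.493 mol/L

4.493 mol/L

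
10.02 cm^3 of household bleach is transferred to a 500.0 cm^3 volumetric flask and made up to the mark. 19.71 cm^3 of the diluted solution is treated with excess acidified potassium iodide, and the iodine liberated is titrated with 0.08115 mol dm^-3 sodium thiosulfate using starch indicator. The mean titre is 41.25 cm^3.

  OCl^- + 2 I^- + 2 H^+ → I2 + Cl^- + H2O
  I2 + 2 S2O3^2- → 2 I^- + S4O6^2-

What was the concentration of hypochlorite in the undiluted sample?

n(S2O3^2-) = 0.04125 × 0.08115 = 3.347 × 10^-3 mol
n(I2) = n(S2O3^2-)/2 = 1.674 × 10^-3 mol
n(OCl^-) in the aliquot = 1.674 × 10^-3 mol (1:1 ratio)
[OCl^-]_dilute = 1.674 × 10^-3 / 0.01971 = 0.08492 mol/L
[OCl^-]_original = 0.08492 × 500.0/10.02 = 4.237 mol/L

4.237 mol/L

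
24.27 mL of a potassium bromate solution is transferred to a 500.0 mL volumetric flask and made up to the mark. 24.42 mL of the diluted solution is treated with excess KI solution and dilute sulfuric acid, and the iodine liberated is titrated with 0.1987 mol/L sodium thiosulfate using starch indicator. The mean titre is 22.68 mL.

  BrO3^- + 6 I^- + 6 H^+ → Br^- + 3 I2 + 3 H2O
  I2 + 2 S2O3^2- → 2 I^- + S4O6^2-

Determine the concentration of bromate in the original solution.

n(S2O3^2-) = 0.02268 × 0.1987 = 4.507 × 10^-3 mol
n(I2) = n(S2O3^2-)/2 = 2.253 × 10^-3 mol
From the 1:3 ratio, n(BrO3^-) in the aliquot = 1/3 × 2.253 × 10^-3 = 7.511 × 10^-4 mol
[BrO3^-]_dilute = 7.511 × 10^-4 / 0.02442 = 0.03076 mol/L
[BrO3^-]_original = 0.03076 × 500.0/24.27 = 0.6336 mol/L

0.6336 mol/L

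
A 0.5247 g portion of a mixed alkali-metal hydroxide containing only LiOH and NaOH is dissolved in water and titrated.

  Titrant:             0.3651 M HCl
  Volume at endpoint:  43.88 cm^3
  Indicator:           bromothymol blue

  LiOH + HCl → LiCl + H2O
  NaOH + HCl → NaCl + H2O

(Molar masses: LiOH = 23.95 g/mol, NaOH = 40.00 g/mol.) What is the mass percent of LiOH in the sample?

n(HCl) = 0.04388 × 0.3651 = 0.01602 mol
Let x = n(LiOH), y = n(NaOH).
Titrant: 1x + 1y = 0.01602;  mass: 23.95x + 40.00y = 0.5247
Solving, x = 7.235 × 10^-3 mol, y = 8.785 × 10^-3 mol
mass of LiOH = 7.235 × 10^-3 × 23.95 = 0.1733 g
% LiOH = 0.1733 / 0.5247 × 100 = 33.02 %

33.02 %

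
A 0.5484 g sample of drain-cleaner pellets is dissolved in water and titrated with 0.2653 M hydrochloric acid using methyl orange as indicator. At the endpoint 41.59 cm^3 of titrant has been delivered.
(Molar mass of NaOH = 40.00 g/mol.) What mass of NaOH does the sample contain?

0.4414 g

NaOH + HCl → NaCl + H2O
n(HCl) = 0.04159 L × 0.2653 mol/L = 0.01103 mol
n(NaOH) = 0.01103 mol (1:1 ratio)
mass of NaOH = 0.01103 × 40.00 g/mol = 0.4414 g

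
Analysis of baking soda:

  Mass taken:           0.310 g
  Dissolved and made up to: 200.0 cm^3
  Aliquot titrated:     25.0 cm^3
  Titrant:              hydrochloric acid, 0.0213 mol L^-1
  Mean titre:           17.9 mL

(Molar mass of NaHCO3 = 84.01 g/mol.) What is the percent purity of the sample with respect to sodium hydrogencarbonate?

NaHCO3 + HCl → NaCl + H2O + CO2
n(HCl) per titration = 0.0179 × 0.0213 = 3.81 × 10^-4 mol
n(NaHCO3) in each aliquot = 3.81 × 10^-4 mol (1:1 ratio)
n(NaHCO3) in the whole flask = 3.81 × 10^-4 × 200.0/25.0 = 3.05 × 10^-3 mol
mass of NaHCO3 = 3.05 × 10^-3 × 84.01 = 0.256 g
% NaHCO3 = 0.256 / 0.310 × 100 = 82.7 %

82.7 %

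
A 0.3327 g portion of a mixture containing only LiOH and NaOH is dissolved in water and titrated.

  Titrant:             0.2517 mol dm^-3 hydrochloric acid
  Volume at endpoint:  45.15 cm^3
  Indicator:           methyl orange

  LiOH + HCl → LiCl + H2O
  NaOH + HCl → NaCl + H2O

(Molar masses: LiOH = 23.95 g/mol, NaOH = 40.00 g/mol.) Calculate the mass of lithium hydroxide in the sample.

n(HCl) = 0.04515 × 0.2517 = 0.01136 mol
Let x = n(LiOH), y = n(NaOH).
Titrant: 1x + 1y = 0.01136;  mass: 23.95x + 40.00y = 0.3327
Solving, x = 7.593 × 10^-3 mol, y = 3.771 × 10^-3 mol
mass of LiOH = 7.593 × 10^-3 × 23.95 = 0.1819 g

0.1819 g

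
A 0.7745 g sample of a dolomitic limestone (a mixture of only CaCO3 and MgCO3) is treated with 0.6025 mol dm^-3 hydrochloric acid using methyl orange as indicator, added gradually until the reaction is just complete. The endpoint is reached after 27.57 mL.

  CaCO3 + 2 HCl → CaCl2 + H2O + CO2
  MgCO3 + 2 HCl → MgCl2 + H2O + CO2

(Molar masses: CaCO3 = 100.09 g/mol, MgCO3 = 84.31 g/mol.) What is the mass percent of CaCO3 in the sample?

n(HCl) = 0.02757 × 0.6025 = 0.01661 mol
Let x = n(CaCO3), y = n(MgCO3).
Titrant: 2x + 2y = 0.01661;  mass: 100.09x + 84.31y = 0.7745
Solving, x = 4.706 × 10^-3 mol, y = 3.599 × 10^-3 mol
mass of CaCO3 = 4.706 × 10^-3 × 100.09 = 0.4711 g
% CaCO3 = 0.4711 / 0.7745 × 100 = 60.82 %

60.82 %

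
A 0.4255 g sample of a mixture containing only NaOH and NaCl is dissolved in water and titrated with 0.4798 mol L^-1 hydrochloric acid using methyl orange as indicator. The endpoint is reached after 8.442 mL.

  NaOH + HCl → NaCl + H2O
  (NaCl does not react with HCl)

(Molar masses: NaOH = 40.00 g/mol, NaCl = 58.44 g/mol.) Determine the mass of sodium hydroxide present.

n(HCl) = 0.008442 × 0.4798 = 4.050 × 10^-3 mol
Let x = n(NaOH), y = n(NaCl).
Titrant: 1x = 4.050 × 10^-3;  mass: 40.00x + 58.44y = 0.4255
Solving, x = 4.050 × 10^-3 mol, y = 4.509 × 10^-3 mol
mass of NaOH = 4.050 × 10^-3 × 40.00 = 0.1620 g

0.1620 g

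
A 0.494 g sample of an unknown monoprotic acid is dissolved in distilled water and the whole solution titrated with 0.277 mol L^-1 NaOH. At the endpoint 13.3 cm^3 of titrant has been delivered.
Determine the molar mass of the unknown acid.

n(NaOH) = 0.0133 L × 0.277 mol/L = 3.68 × 10^-3 mol
n(HA) = 3.68 × 10^-3 mol (1:1 ratio)
M = m / n = 0.494 g / 3.68 × 10^-3 mol = 134 g/mol

134 g/mol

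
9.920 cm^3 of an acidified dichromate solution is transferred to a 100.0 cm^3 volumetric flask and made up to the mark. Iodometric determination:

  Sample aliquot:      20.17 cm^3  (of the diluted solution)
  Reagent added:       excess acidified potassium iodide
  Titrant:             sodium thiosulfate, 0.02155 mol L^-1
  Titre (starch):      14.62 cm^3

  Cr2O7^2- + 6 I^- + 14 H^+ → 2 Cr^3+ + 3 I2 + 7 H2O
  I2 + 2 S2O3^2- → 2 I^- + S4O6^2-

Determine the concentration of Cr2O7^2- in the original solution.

n(S2O3^2-) = 0.01462 × 0.02155 = 3.151 × 10^-4 mol
n(I2) = n(S2O3^2-)/2 = 1.575 × 10^-4 mol
From the 1:3 ratio, n(Cr2O7^2-) in the aliquot = 1/3 × 1.575 × 10^-4 = 5.251 × 10^-5 mol
[Cr2O7^2-]_dilute = 5.251 × 10^-5 / 0.02017 = 0.002603 mol/L
[Cr2O7^2-]_original = 0.002603 × 100.0/9.920 = 0.02624 mol/L

0.02624 mol/L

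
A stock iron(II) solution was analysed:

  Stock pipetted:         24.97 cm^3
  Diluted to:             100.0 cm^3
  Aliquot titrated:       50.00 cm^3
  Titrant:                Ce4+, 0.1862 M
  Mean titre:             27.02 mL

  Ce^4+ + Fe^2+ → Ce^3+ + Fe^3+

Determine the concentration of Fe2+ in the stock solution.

0.4030 M

n(Ce4+) = 0.02702 × 0.1862 = 5.031 × 10^-3 mol
n(Fe2+) in the aliquot = 5.031 × 10^-3 mol (1:1 ratio)
[Fe2+]_dilute = 5.031 × 10^-3 / 0.05000 = 0.1006 mol/L
Dilution factor = 100.0 / 24.97 = 4.005
[Fe2+]_stock = 0.1006 × 4.005 = 0.4030 mol/L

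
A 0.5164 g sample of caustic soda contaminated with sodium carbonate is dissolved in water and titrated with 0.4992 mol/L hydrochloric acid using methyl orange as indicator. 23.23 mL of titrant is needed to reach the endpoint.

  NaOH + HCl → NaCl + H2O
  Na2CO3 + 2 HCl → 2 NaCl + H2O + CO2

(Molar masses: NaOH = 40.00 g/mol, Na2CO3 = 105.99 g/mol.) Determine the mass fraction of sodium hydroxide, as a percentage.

n(HCl) = 0.02323 × 0.4992 = 0.01160 mol
Let x = n(NaOH), y = n(Na2CO3).
Titrant: 1x + 2y = 0.01160;  mass: 40.00x + 105.99y = 0.5164
Solving, x = 7.553 × 10^-3 mol, y = 2.022 × 10^-3 mol
mass of NaOH = 7.553 × 10^-3 × 40.00 = 0.3021 g
% NaOH = 0.3021 / 0.5164 × 100 = 58.51 %

58.51 %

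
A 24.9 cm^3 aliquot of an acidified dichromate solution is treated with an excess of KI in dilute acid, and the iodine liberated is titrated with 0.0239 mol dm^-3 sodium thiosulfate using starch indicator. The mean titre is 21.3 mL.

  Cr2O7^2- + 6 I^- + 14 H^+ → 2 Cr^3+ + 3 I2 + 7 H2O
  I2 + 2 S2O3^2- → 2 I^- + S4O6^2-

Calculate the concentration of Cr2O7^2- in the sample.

n(S2O3^2-) = 0.0213 × 0.0239 = 5.09 × 10^-4 mol
n(I2) = n(S2O3^2-)/2 = 2.55 × 10^-4 mol
From the 1:3 ratio, n(Cr2O7^2-) in the aliquot = 1/3 × 2.55 × 10^-4 = 8.48 × 10^-5 mol
[Cr2O7^2-] = 8.48 × 10^-5 / 0.0249 = 0.00341 mol/L

0.00341 mol/L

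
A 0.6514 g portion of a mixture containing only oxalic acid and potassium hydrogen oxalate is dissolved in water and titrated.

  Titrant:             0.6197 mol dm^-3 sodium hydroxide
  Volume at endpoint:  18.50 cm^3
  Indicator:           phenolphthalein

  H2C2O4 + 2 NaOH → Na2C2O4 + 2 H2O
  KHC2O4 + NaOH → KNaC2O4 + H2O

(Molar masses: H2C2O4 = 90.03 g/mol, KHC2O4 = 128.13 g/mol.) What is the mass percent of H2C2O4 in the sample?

67.97 %

n(NaOH) = 0.01850 × 0.6197 = 0.01146 mol
Let x = n(H2C2O4), y = n(KHC2O4).
Titrant: 2x + 1y = 0.01146;  mass: 90.03x + 128.13y = 0.6514
Solving, x = 4.918 × 10^-3 mol, y = 1.628 × 10^-3 mol
mass of H2C2O4 = 4.918 × 10^-3 × 90.03 = 0.4428 g
% H2C2O4 = 0.4428 / 0.6514 × 100 = 67.97 %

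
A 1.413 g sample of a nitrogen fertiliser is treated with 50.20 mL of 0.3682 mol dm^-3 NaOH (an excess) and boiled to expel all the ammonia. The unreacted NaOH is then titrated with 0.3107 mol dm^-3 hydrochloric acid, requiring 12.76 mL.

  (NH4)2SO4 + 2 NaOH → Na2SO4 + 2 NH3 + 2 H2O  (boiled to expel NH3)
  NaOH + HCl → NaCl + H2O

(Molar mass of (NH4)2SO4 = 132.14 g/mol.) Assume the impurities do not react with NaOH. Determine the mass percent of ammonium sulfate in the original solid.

67.89 %

n(NaOH) added = 0.05020 × 0.3682 = 0.01848 mol
n(HCl) used in back-titration = 0.01276 × 0.3107 = 3.965 × 10^-3 mol
n(NaOH) left over = 3.965 × 10^-3 mol (1:1 ratio)
n(NaOH) consumed by analyte = 0.01848 − 3.965 × 10^-3 = 0.01452 mol
From the 1:2 ratio, n((NH4)2SO4) = 1/2 × 0.01452 = 7.260 × 10^-3 mol
mass of (NH4)2SO4 = 7.260 × 10^-3 × 132.14 = 0.9593 g
% (NH4)2SO4 = 0.9593 / 1.413 × 100 = 67.89 %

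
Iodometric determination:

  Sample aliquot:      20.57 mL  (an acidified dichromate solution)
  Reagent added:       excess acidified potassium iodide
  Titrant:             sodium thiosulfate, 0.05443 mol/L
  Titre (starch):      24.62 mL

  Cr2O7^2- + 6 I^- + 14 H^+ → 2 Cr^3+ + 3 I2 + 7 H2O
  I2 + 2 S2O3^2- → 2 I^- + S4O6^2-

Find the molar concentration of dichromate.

n(S2O3^2-) = 0.02462 × 0.05443 = 1.340 × 10^-3 mol
n(I2) = n(S2O3^2-)/2 = 6.700 × 10^-4 mol
From the 1:3 ratio, n(Cr2O7^2-) in the aliquot = 1/3 × 6.700 × 10^-4 = 2.233 × 10^-4 mol
[Cr2O7^2-] = 2.233 × 10^-4 / 0.02057 = 0.01086 mol/L

0.01086 mol/L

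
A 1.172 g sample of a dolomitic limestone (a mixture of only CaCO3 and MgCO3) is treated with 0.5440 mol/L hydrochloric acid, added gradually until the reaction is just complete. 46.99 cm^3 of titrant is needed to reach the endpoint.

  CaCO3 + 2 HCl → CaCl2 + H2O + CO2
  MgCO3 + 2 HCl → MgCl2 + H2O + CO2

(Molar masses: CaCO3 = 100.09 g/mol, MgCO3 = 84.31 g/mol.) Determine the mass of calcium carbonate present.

n(HCl) = 0.04699 × 0.5440 = 0.02556 mol
Let x = n(CaCO3), y = n(MgCO3).
Titrant: 2x + 2y = 0.02556;  mass: 100.09x + 84.31y = 1.172
Solving, x = 5.983 × 10^-3 mol, y = 6.798 × 10^-3 mol
mass of CaCO3 = 5.983 × 10^-3 × 100.09 = 0.5988 g

0.5988 g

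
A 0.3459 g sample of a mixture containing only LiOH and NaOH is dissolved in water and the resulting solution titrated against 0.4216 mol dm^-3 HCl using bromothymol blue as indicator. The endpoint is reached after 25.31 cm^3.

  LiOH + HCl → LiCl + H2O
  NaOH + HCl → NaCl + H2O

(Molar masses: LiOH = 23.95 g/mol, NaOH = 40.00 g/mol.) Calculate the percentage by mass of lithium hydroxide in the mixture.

n(HCl) = 0.02531 × 0.4216 = 0.01067 mol
Let x = n(LiOH), y = n(NaOH).
Titrant: 1x + 1y = 0.01067;  mass: 23.95x + 40.00y = 0.3459
Solving, x = 5.042 × 10^-3 mol, y = 5.628 × 10^-3 mol
mass of LiOH = 5.042 × 10^-3 × 23.95 = 0.1208 g
% LiOH = 0.1208 / 0.3459 × 100 = 34.91 %

34.91 %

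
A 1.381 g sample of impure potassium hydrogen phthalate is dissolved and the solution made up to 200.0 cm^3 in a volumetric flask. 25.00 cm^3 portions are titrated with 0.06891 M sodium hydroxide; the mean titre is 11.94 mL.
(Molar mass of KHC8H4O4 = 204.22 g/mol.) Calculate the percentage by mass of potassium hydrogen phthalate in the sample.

KHC8H4O4 + NaOH → KNaC8H4O4 + H2O
n(NaOH) per titration = 0.01194 × 0.06891 = 8.228 × 10^-4 mol
n(KHC8H4O4) in each aliquot = 8.228 × 10^-4 mol (1:1 ratio)
n(KHC8H4O4) in the whole flask = 8.228 × 10^-4 × 200.0/25.00 = 6.582 × 10^-3 mol
mass of KHC8H4O4 = 6.582 × 10^-3 × 204.22 = 1.344 g
% KHC8H4O4 = 1.344 / 1.381 × 100 = 97.34 %

97.34 %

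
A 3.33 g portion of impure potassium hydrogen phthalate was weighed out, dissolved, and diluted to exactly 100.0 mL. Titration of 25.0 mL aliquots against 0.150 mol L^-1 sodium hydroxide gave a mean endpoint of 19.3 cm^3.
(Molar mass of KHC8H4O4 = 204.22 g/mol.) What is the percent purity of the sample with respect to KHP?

71.0 %

KHC8H4O4 + NaOH → KNaC8H4O4 + H2O
n(NaOH) per titration = 0.0193 × 0.150 = 2.90 × 10^-3 mol
n(KHC8H4O4) in each aliquot = 2.90 × 10^-3 mol (1:1 ratio)
n(KHC8H4O4) in the whole flask = 2.90 × 10^-3 × 100.0/25.0 = 0.0116 mol
mass of KHC8H4O4 = 0.0116 × 204.22 = 2.36 g
% KHC8H4O4 = 2.36 / 3.33 × 100 = 71.0 %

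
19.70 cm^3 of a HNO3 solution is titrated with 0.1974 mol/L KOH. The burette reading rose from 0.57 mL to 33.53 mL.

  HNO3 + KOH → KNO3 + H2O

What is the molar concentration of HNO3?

n(KOH) = 0.03296 L × 0.1974 mol/L = 6.506 × 10^-3 mol
n(HNO3) = 6.506 × 10^-3 mol (1:1 mole ratio)
[HNO3] = 6.506 × 10^-3 mol / 0.01970 L = 0.3303 mol/L

0.3303 mol/L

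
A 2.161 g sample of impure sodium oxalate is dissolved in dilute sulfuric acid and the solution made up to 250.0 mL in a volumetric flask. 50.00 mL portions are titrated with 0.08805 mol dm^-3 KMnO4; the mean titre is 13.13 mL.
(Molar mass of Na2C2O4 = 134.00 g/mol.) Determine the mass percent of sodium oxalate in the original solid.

89.61 %

2 MnO4^- + 5 C2O4^2- + 16 H^+ → 2 Mn^2+ + 10 CO2 + 8 H2O
n(KMnO4) per titration = 0.01313 × 0.08805 = 1.156 × 10^-3 mol
From the 5:2 ratio, n(Na2C2O4) in each aliquot = 5/2 × 1.156 × 10^-3 = 2.890 × 10^-3 mol
n(Na2C2O4) in the whole flask = 2.890 × 10^-3 × 250.0/50.00 = 0.01445 mol
mass of Na2C2O4 = 0.01445 × 134.00 = 1.936 g
% Na2C2O4 = 1.936 / 2.161 × 100 = 89.61 %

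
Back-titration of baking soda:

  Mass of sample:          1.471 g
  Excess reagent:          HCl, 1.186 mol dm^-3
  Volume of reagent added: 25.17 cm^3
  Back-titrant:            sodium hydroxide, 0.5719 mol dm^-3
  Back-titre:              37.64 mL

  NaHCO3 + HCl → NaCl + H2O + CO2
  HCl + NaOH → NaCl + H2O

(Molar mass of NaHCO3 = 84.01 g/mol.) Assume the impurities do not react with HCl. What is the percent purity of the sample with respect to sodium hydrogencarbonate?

47.55 %

n(HCl) added = 0.02517 × 1.186 = 0.02985 mol
n(NaOH) used in back-titration = 0.03764 × 0.5719 = 0.02153 mol
n(HCl) left over = 0.02153 mol (1:1 ratio)
n(HCl) consumed by analyte = 0.02985 − 0.02153 = 8.325 × 10^-3 mol
n(NaHCO3) = 8.325 × 10^-3 mol (1:1 ratio)
mass of NaHCO3 = 8.325 × 10^-3 × 84.01 = 0.6994 g
% NaHCO3 = 0.6994 / 1.471 × 100 = 47.55 %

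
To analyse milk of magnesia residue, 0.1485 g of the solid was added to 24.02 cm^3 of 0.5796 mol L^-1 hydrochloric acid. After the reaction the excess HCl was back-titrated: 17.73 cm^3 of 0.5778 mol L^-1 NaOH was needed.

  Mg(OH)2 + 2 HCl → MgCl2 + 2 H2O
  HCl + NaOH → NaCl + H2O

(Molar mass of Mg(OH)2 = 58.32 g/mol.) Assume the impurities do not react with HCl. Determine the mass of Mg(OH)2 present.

0.1072 g

n(HCl) added = 0.02402 × 0.5796 = 0.01392 mol
n(NaOH) used in back-titration = 0.01773 × 0.5778 = 0.01024 mol
n(HCl) left over = 0.01024 mol (1:1 ratio)
n(HCl) consumed by analyte = 0.01392 − 0.01024 = 3.678 × 10^-3 mol
From the 1:2 ratio, n(Mg(OH)2) = 1/2 × 3.678 × 10^-3 = 1.839 × 10^-3 mol
mass of Mg(OH)2 = 1.839 × 10^-3 × 58.32 = 0.1072 g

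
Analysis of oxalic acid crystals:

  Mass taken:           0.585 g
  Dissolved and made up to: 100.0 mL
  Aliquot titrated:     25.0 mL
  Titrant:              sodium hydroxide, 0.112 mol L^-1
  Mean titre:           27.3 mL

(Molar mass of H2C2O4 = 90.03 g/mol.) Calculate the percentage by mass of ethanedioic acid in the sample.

H2C2O4 + 2 NaOH → Na2C2O4 + 2 H2O
n(NaOH) per titration = 0.0273 × 0.112 = 3.06 × 10^-3 mol
From the 1:2 ratio, n(H2C2O4) in each aliquot = 1/2 × 3.06 × 10^-3 = 1.53 × 10^-3 mol
n(H2C2O4) in the whole flask = 1.53 × 10^-3 × 100.0/25.0 = 6.12 × 10^-3 mol
mass of H2C2O4 = 6.12 × 10^-3 × 90.03 = 0.551 g
% H2C2O4 = 0.551 / 0.585 × 100 = 94.1 %

94.1 %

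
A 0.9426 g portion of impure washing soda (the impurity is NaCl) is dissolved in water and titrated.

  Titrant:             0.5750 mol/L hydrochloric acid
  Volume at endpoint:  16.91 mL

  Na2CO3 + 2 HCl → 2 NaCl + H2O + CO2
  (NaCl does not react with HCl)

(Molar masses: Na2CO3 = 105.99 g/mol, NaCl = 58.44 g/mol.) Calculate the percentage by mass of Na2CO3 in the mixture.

n(HCl) = 0.01691 × 0.5750 = 9.723 × 10^-3 mol
Let x = n(Na2CO3), y = n(NaCl).
Titrant: 2x = 9.723 × 10^-3;  mass: 105.99x + 58.44y = 0.9426
Solving, x = 4.862 × 10^-3 mol, y = 7.312 × 10^-3 mol
mass of Na2CO3 = 4.862 × 10^-3 × 105.99 = 0.5153 g
% Na2CO3 = 0.5153 / 0.9426 × 100 = 54.67 %

54.67 %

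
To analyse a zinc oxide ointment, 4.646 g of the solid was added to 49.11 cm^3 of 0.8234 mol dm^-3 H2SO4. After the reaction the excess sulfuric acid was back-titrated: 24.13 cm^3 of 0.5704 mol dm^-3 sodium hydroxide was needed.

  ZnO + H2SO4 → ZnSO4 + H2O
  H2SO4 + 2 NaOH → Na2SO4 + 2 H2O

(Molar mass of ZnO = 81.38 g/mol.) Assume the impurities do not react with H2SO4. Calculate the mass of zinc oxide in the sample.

n(H2SO4) added = 0.04911 × 0.8234 = 0.04044 mol
n(NaOH) used in back-titration = 0.02413 × 0.5704 = 0.01376 mol
From the 1:2 ratio, n(H2SO4) left over = 1/2 × 0.01376 = 6.882 × 10^-3 mol
n(H2SO4) consumed by analyte = 0.04044 − 6.882 × 10^-3 = 0.03356 mol
n(ZnO) = 0.03356 mol (1:1 ratio)
mass of ZnO = 0.03356 × 81.38 = 2.731 g

2.731 g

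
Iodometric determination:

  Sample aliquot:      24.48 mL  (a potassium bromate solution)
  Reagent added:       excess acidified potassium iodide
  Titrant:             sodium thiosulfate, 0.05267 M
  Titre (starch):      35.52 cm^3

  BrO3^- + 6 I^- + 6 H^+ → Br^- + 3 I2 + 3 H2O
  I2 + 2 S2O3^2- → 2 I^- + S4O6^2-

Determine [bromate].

n(S2O3^2-) = 0.03552 × 0.05267 = 1.871 × 10^-3 mol
n(I2) = n(S2O3^2-)/2 = 9.354 × 10^-4 mol
From the 1:3 ratio, n(BrO3^-) in the aliquot = 1/3 × 9.354 × 10^-4 = 3.118 × 10^-4 mol
[BrO3^-] = 3.118 × 10^-4 / 0.02448 = 0.01274 mol/L

0.01274 M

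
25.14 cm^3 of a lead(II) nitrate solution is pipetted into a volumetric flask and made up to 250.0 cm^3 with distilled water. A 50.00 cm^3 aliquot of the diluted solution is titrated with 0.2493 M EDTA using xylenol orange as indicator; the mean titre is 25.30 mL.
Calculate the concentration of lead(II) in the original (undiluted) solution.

Pb^2+ + EDTA^4- → [Pb(EDTA)]^2-
n(EDTA) = 0.02530 × 0.2493 = 6.307 × 10^-3 mol
n(Pb2+) in the aliquot = 6.307 × 10^-3 mol (1:1 ratio)
[Pb2+]_dilute = 6.307 × 10^-3 / 0.05000 = 0.1261 mol/L
Dilution factor = 250.0 / 25.14 = 9.944
[Pb2+]_stock = 0.1261 × 9.944 = 1.254 mol/L

1.254 M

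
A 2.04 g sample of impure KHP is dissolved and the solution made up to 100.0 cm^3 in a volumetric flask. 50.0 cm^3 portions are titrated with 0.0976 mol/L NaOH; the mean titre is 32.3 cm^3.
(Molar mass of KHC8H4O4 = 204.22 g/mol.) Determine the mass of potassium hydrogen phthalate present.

1.29 g

KHC8H4O4 + NaOH → KNaC8H4O4 + H2O
n(NaOH) per titration = 0.0323 × 0.0976 = 3.15 × 10^-3 mol
n(KHC8H4O4) in each aliquot = 3.15 × 10^-3 mol (1:1 ratio)
n(KHC8H4O4) in the whole flask = 3.15 × 10^-3 × 100.0/50.0 = 6.30 × 10^-3 mol
mass of KHC8H4O4 = 6.30 × 10^-3 × 204.22 = 1.29 g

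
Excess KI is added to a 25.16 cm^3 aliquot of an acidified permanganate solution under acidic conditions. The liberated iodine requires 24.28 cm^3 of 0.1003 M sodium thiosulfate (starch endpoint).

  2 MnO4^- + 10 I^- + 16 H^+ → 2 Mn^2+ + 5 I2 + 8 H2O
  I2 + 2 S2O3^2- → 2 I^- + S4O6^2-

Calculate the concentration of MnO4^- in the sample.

n(S2O3^2-) = 0.02428 × 0.1003 = 2.435 × 10^-3 mol
n(I2) = n(S2O3^2-)/2 = 1.218 × 10^-3 mol
From the 2:5 ratio, n(MnO4^-) in the aliquot = 2/5 × 1.218 × 10^-3 = 4.871 × 10^-4 mol
[MnO4^-] = 4.871 × 10^-4 / 0.02516 = 0.01936 mol/L

0.01936 M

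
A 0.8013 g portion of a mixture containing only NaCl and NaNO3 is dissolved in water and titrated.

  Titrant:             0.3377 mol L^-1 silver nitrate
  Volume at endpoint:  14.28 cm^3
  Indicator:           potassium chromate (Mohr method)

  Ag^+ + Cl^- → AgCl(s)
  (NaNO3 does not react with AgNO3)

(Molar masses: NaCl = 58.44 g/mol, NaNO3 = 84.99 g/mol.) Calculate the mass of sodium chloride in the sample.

n(AgNO3) = 0.01428 × 0.3377 = 4.822 × 10^-3 mol
Let x = n(NaCl), y = n(NaNO3).
Titrant: 1x = 4.822 × 10^-3;  mass: 58.44x + 84.99y = 0.8013
Solving, x = 4.822 × 10^-3 mol, y = 6.112 × 10^-3 mol
mass of NaCl = 4.822 × 10^-3 × 58.44 = 0.2818 g

0.2818 g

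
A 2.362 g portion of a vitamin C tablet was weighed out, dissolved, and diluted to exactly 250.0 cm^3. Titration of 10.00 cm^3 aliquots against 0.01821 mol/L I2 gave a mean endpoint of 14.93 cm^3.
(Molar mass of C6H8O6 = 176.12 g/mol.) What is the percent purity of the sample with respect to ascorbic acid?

50.68 %

C6H8O6 + I2 → C6H6O6 + 2 HI
n(I2) per titration = 0.01493 × 0.01821 = 2.719 × 10^-4 mol
n(C6H8O6) in each aliquot = 2.719 × 10^-4 mol (1:1 ratio)
n(C6H8O6) in the whole flask = 2.719 × 10^-4 × 250.0/10.00 = 6.797 × 10^-3 mol
mass of C6H8O6 = 6.797 × 10^-3 × 176.12 = 1.197 g
% C6H8O6 = 1.197 / 2.362 × 100 = 50.68 %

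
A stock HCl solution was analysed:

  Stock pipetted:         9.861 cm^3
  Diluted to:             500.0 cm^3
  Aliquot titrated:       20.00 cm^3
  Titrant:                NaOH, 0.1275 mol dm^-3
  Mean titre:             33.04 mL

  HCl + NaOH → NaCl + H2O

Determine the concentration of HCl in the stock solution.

10.68 mol/L

n(NaOH) = 0.03304 × 0.1275 = 4.213 × 10^-3 mol
n(HCl) in the aliquot = 4.213 × 10^-3 mol (1:1 ratio)
[HCl]_dilute = 4.213 × 10^-3 / 0.02000 = 0.2106 mol/L
Dilution factor = 500.0 / 9.861 = 50.70
[HCl]_stock = 0.2106 × 50.70 = 10.68 mol/L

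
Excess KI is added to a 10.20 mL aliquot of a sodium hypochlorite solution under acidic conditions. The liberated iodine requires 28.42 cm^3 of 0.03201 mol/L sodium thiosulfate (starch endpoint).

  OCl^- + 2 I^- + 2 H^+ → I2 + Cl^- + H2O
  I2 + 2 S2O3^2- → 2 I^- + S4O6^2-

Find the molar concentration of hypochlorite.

0.04459 mol/L

n(S2O3^2-) = 0.02842 × 0.03201 = 9.097 × 10^-4 mol
n(I2) = n(S2O3^2-)/2 = 4.549 × 10^-4 mol
n(OCl^-) in the aliquot = 4.549 × 10^-4 mol (1:1 ratio)
[OCl^-] = 4.549 × 10^-4 / 0.01020 = 0.04459 mol/L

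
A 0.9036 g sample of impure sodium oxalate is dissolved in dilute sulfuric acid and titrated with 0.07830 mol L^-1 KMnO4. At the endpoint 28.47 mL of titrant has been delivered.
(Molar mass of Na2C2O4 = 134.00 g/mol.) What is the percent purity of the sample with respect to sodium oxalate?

2 MnO4^- + 5 C2O4^2- + 16 H^+ → 2 Mn^2+ + 10 CO2 + 8 H2O
n(KMnO4) = 0.02847 L × 0.07830 mol/L = 2.229 × 10^-3 mol
From the 5:2 ratio, n(Na2C2O4) = 5/2 × 2.229 × 10^-3 = 5.573 × 10^-3 mol
mass of Na2C2O4 = 5.573 × 10^-3 × 134.00 g/mol = 0.7468 g
% Na2C2O4 = 0.7468 / 0.9036 × 100 = 82.65 %

82.65 %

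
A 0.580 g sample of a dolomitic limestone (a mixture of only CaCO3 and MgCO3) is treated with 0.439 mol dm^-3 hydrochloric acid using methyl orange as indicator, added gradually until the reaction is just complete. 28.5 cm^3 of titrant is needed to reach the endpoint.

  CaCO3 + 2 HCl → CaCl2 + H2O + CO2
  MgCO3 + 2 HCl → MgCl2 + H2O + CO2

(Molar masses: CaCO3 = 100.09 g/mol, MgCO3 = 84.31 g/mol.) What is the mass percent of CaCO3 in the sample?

n(HCl) = 0.0285 × 0.439 = 0.0125 mol
Let x = n(CaCO3), y = n(MgCO3).
Titrant: 2x + 2y = 0.0125;  mass: 100.09x + 84.31y = 0.580
Solving, x = 3.33 × 10^-3 mol, y = 2.92 × 10^-3 mol
mass of CaCO3 = 3.33 × 10^-3 × 100.09 = 0.333 g
% CaCO3 = 0.333 / 0.580 × 100 = 57.5 %

57.5 %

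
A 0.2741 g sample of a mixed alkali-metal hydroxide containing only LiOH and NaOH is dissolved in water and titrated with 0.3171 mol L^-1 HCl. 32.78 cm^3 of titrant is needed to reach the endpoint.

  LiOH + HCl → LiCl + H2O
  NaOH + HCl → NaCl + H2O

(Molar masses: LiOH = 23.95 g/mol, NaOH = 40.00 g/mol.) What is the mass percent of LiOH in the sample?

77.13 %

n(HCl) = 0.03278 × 0.3171 = 0.01039 mol
Let x = n(LiOH), y = n(NaOH).
Titrant: 1x + 1y = 0.01039;  mass: 23.95x + 40.00y = 0.2741
Solving, x = 8.828 × 10^-3 mol, y = 1.567 × 10^-3 mol
mass of LiOH = 8.828 × 10^-3 × 23.95 = 0.2114 g
% LiOH = 0.2114 / 0.2741 × 100 = 77.13 %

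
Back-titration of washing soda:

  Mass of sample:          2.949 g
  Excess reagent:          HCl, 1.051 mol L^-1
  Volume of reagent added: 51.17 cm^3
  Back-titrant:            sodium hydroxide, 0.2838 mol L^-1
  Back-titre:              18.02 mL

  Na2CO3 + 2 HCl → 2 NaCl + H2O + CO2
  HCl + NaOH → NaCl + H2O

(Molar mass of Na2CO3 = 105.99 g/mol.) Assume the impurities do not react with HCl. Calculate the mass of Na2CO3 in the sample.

2.579 g

n(HCl) added = 0.05117 × 1.051 = 0.05378 mol
n(NaOH) used in back-titration = 0.01802 × 0.2838 = 5.114 × 10^-3 mol
n(HCl) left over = 5.114 × 10^-3 mol (1:1 ratio)
n(HCl) consumed by analyte = 0.05378 − 5.114 × 10^-3 = 0.04867 mol
From the 1:2 ratio, n(Na2CO3) = 1/2 × 0.04867 = 0.02433 mol
mass of Na2CO3 = 0.02433 × 105.99 = 2.579 g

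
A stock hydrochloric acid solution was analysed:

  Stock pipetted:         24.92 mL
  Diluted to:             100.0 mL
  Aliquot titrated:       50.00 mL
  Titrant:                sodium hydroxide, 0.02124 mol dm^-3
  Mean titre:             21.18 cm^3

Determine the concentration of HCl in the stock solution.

HCl + NaOH → NaCl + H2O
n(NaOH) = 0.02118 × 0.02124 = 4.499 × 10^-4 mol
n(HCl) in the aliquot = 4.499 × 10^-4 mol (1:1 ratio)
[HCl]_dilute = 4.499 × 10^-4 / 0.05000 = 0.008997 mol/L
Dilution factor = 100.0 / 24.92 = 4.013
[HCl]_stock = 0.008997 × 4.013 = 0.03610 mol/L

0.03610 mol/L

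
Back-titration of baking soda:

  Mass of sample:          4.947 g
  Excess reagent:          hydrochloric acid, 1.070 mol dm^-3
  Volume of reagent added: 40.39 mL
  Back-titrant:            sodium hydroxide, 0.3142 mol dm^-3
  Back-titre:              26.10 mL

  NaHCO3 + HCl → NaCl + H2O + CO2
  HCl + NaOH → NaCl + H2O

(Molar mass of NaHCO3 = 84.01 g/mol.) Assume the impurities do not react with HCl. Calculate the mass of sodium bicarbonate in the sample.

n(HCl) added = 0.04039 × 1.070 = 0.04322 mol
n(NaOH) used in back-titration = 0.02610 × 0.3142 = 8.201 × 10^-3 mol
n(HCl) left over = 8.201 × 10^-3 mol (1:1 ratio)
n(HCl) consumed by analyte = 0.04322 − 8.201 × 10^-3 = 0.03502 mol
n(NaHCO3) = 0.03502 mol (1:1 ratio)
mass of NaHCO3 = 0.03502 × 84.01 = 2.942 g

2.942 g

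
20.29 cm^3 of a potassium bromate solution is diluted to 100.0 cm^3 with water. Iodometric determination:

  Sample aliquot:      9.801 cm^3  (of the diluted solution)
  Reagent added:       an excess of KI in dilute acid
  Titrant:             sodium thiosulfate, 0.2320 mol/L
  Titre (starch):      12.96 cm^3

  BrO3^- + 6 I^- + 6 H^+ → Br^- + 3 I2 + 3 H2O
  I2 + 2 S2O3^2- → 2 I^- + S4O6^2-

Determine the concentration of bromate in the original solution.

0.2520 mol/L

n(S2O3^2-) = 0.01296 × 0.2320 = 3.007 × 10^-3 mol
n(I2) = n(S2O3^2-)/2 = 1.503 × 10^-3 mol
From the 1:3 ratio, n(BrO3^-) in the aliquot = 1/3 × 1.503 × 10^-3 = 5.011 × 10^-4 mol
[BrO3^-]_dilute = 5.011 × 10^-4 / 0.009801 = 0.05113 mol/L
[BrO3^-]_original = 0.05113 × 100.0/20.29 = 0.2520 mol/L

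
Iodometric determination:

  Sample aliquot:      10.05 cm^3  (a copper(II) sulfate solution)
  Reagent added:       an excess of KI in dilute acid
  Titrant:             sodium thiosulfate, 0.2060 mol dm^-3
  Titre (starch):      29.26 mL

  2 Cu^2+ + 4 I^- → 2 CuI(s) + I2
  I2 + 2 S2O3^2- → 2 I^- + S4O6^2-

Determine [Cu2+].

0.5998 mol/L

n(S2O3^2-) = 0.02926 × 0.2060 = 6.028 × 10^-3 mol
n(I2) = n(S2O3^2-)/2 = 3.014 × 10^-3 mol
From the 2:1 ratio, n(Cu2+) in the aliquot = 2/1 × 3.014 × 10^-3 = 6.028 × 10^-3 mol
[Cu2+] = 6.028 × 10^-3 / 0.01005 = 0.5998 mol/L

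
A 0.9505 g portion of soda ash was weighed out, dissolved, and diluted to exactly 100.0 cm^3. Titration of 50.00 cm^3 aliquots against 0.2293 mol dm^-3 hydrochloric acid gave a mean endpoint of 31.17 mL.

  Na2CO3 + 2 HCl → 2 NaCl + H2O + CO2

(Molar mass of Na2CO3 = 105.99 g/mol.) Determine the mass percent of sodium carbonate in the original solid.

79.70 %

n(HCl) per titration = 0.03117 × 0.2293 = 7.147 × 10^-3 mol
From the 1:2 ratio, n(Na2CO3) in each aliquot = 1/2 × 7.147 × 10^-3 = 3.574 × 10^-3 mol
n(Na2CO3) in the whole flask = 3.574 × 10^-3 × 100.0/50.00 = 7.147 × 10^-3 mol
mass of Na2CO3 = 7.147 × 10^-3 × 105.99 = 0.7575 g
% Na2CO3 = 0.7575 / 0.9505 × 100 = 79.70 %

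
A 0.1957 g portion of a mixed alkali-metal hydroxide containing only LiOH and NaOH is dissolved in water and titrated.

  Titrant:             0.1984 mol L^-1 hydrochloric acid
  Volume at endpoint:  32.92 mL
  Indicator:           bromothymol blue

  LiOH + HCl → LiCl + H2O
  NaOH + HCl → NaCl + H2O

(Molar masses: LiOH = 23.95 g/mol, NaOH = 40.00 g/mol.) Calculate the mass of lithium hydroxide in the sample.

0.09782 g

n(HCl) = 0.03292 × 0.1984 = 6.531 × 10^-3 mol
Let x = n(LiOH), y = n(NaOH).
Titrant: 1x + 1y = 6.531 × 10^-3;  mass: 23.95x + 40.00y = 0.1957
Solving, x = 4.084 × 10^-3 mol, y = 2.447 × 10^-3 mol
mass of LiOH = 4.084 × 10^-3 × 23.95 = 0.09782 g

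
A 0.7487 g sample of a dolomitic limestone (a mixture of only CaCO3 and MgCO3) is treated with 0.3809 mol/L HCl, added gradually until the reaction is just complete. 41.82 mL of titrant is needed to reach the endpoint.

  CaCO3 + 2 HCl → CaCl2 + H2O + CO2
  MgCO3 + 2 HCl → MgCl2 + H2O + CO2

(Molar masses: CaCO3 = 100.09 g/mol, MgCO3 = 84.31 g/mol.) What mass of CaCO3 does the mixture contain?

0.4897 g

n(HCl) = 0.04182 × 0.3809 = 0.01593 mol
Let x = n(CaCO3), y = n(MgCO3).
Titrant: 2x + 2y = 0.01593;  mass: 100.09x + 84.31y = 0.7487
Solving, x = 4.892 × 10^-3 mol, y = 3.072 × 10^-3 mol
mass of CaCO3 = 4.892 × 10^-3 × 100.09 = 0.4897 g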